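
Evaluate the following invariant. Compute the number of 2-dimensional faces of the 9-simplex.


Delta^9 has 9+1 vertices. A 2-face is a choice of 2+1 vertices.
f_2 = C(9+1, 2+1) = C(10,3) = 120

120


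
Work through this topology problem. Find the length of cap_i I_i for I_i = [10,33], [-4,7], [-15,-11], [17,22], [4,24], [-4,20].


Intersection = [max(a_i), min(b_i)] = [17, -11].
Since 17 > -11, the intersection is empty.
Length = 0

0


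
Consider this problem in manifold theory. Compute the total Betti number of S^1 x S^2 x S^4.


Total Betti number is multiplicative under products.
Each S^d (d>=1) has total Betti number 2.
There are 3 sphere factors.
Total = 2^3 = 8

8


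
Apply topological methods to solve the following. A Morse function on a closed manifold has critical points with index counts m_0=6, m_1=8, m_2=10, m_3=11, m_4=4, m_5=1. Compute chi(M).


Morse theory: chi(M) = sum_k (-1)^k m_k where m_k = #(index-k critical points).
= (6) + (-8) + (10) + (-11) + (4) + (-1) = 0

0


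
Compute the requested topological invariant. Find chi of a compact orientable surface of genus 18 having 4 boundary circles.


For a compact orientable surface with genus g and b boundary components: chi = 2 - 2g - b.
chi = 2 - 2*18 - 4 = 2 - 36 - 4 = -38

-38


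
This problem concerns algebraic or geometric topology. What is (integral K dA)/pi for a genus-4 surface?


Gauss-Bonnet: integral K dA = 2*pi*chi(M).
chi(Sigma_4) = 2 - 2*4 = -6.
(integral K dA)/pi = 2*chi = 2*(-6) = -12

-12


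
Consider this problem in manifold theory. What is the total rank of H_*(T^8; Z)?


b_k(T^8) = C(8,k), so the sum over k is sum_k C(8,k) = 2^8.
Total = 2^8 = 256

256


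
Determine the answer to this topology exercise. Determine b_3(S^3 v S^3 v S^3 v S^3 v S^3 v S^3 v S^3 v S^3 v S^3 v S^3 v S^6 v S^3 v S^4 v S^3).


For a wedge of spheres, H_k (k>0) is free on one generator per sphere of dimension k.
Spheres of dimension 3: count = 12.
b_3 = 12

12


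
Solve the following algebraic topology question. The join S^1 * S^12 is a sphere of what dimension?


Join of spheres: S^m * S^n = S^{m+n+1}.
dim = 1 + 12 + 1 = 14

14


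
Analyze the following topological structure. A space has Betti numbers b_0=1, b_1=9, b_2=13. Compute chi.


chi = sum_k (-1)^k b_k.
= (1) + (-9) + (13)
= 5

5


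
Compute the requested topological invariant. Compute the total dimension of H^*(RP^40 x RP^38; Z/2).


dim H^*(RP^n; Z/2) = n+1 (one Z/2 in each degree 0..n).
Total Betti number is multiplicative.
Total = (40+1) * (38+1) = 41 * 39 = 1599

1599


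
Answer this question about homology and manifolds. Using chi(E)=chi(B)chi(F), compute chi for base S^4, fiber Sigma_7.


chi(S^4) = 2 (n even), chi(Sigma_7) = 2 - 2*7 = -12.
chi(E) = 2 * (-12) = -24

-24


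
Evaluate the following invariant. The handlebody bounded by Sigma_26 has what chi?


A genus-g handlebody deformation retracts to a wedge of g circles.
chi(vee_g S^1) = 1 - g.
chi(H_26) = 1 - 26 = -25

-25


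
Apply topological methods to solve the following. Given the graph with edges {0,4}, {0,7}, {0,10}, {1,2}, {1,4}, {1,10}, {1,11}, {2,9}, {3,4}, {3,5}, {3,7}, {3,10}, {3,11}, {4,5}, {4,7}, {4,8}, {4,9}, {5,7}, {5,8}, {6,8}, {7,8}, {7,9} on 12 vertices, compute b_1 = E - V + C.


b_1 = E - V + (number of components).
E = 22, V = 12, components = 1.
b_1 = 22 - 12 + 1 = 11

11


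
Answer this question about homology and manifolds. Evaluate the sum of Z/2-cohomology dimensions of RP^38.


H^k(RP^38; Z/2) = Z/2 for each 0 <= k <= 38.
Total dimension = 38 + 1 = 39

39


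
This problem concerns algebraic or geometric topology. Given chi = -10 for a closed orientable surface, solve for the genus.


chi = 2 - 2g for closed orientable surfaces.
-10 = 2 - 2g
2g = 2 - (-10) = 12
g = 6

6


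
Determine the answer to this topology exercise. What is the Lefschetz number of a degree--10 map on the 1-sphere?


On S^1: L(f) = tr(f_0*) + (-1)^1 tr(f_1*) = 1 + (-1)^1 * deg(f).
L(f) = 1 + (-1)^1 * -10 = 1 + 10 = 11

11


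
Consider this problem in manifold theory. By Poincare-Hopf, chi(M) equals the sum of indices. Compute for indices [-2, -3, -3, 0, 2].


Poincare-Hopf: chi(M) = sum of indices of zeros.
chi = (-2) + (-3) + (-3) + (0) + (2) = -6

-6


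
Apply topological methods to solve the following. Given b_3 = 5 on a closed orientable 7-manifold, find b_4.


Poincare duality for closed orientable n-manifolds: b_k = b_{n-k}.
Here n = 7, so b_4 = b_3 = 5

5


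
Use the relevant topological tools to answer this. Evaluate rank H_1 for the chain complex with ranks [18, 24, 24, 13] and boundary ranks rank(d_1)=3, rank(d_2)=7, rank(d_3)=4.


rank H_k = rank(ker d_k) - rank(im d_{k+1}).
rank(ker d_1) = rank(C_1) - rank(d_1) = 24 - 3 = 21.
rank(im d_{1+1}) = 7.
rank H_1 = 21 - 7 = 14

14


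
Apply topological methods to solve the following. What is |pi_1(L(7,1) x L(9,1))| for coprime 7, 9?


pi_1(X x Y) = pi_1(X) x pi_1(Y).
pi_1(L(7,1)) = Z/7, pi_1(L(9,1)) = Z/9.
|Z/7 x Z/9| = 7 * 9 = 63

63


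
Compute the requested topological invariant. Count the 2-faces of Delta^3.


Delta^3 has 3+1 vertices. A 2-face is a choice of 2+1 vertices.
f_2 = C(3+1, 2+1) = C(4,3) = 4

4


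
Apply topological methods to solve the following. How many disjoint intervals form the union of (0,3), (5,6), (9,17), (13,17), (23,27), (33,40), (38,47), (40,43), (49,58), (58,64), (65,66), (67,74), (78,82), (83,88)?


Sort and merge overlapping open intervals.
Merged: (0,3), (5,6), (9,17), (23,27), (33,47), (49,58), (58,64), (65,66), (67,74), (78,82), (83,88).
Number of components = 11

11


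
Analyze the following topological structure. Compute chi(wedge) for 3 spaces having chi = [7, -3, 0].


chi(A v B) = chi(A) + chi(B) - 1 (one point identified).
For 3 spaces: chi = (sum chi_i) - (3 - 1).
sum = 4; chi = 4 - 2 = 2

2


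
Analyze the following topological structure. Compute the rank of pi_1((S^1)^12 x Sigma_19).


pi_1(A x B) = pi_1(A) x pi_1(B); rank of abelianization = b_1.
b_1(T^12) = 12, b_1(Sigma_19) = 2*19 = 38.
b_1(product) = 12 + 38 = 50

50


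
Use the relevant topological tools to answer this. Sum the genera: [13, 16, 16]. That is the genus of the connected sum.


Genus is additive under connected sum of orientable surfaces.
g = 13 + 16 + 16 = 45

45


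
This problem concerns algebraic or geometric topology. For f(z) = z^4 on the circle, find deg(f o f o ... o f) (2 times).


deg(f) = 4. Degree is multiplicative: deg(f^2) = (deg f)^2.
deg(f^2) = (4)^2 = 16

16


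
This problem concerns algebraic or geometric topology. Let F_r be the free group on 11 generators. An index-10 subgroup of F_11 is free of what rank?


Nielsen-Schreier: an index-n subgroup of F_r is free of rank 1 + n(r-1).
Equivalently: chi(cover) = n*chi(base); chi(vee_r S^1) = 1 - 11 = -10.
chi(E) = 10*(-10) = -100; rank = 1 - chi(E) = 1 - (-100) = 101.
rank = 1 + 10*(11-1) = 1 + 100 = 101

101


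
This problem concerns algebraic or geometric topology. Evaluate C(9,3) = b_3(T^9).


By the Kunneth formula, b_k(T^n) = C(n,k).
b_3(T^9) = C(9,3).
C(9,3) = 9!/(3!*6!) = 84

84


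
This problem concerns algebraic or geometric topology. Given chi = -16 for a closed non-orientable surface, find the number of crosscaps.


chi = 2 - k for closed non-orientable surfaces with k crosscaps.
-16 = 2 - k
k = 2 - (-16) = 18

18


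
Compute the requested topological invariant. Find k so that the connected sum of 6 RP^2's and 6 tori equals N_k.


Since a >= 1, the sum is non-orientable; each T^2 can be replaced by RP^2 # RP^2 (since T^2#RP^2 = 3RP^2).
Total crosscaps k = 6 + 2*6 = 18.
Check via chi: chi = 6*1 + 6*0 - (6+6-1)*2 = -16 = 2 - k = -16. Consistent.

18


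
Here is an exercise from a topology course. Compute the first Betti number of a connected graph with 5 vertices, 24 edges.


For a connected graph: rank(pi_1) = b_1 = E - V + 1 = 1 - chi.
chi = V - E = 5 - 24 = -19.
rank = 1 - (-19) = 24 - 5 + 1 = 20

20


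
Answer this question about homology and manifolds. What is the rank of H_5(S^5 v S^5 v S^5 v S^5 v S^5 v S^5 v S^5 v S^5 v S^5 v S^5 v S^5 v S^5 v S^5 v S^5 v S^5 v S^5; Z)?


For a wedge of spheres, H_k (k>0) is free on one generator per sphere of dimension k.
Spheres of dimension 5: count = 16.
b_5 = 16

16


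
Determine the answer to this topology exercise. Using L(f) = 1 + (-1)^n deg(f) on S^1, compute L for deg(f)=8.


On S^1: L(f) = tr(f_0*) + (-1)^1 tr(f_1*) = 1 + (-1)^1 * deg(f).
L(f) = 1 + (-1)^1 * 8 = 1 + -8 = -7

-7


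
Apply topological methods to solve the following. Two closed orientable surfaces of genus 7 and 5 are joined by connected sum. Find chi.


chi(Sigma_7) = 2 - 2*7 = -12
chi(Sigma_5) = 2 - 2*5 = -8
For surfaces: chi(A#B) = chi(A) + chi(B) - 2.
chi = -12 + -8 - 2 = -22

-22


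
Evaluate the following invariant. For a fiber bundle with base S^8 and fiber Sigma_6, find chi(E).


chi(S^8) = 2 (n even), chi(Sigma_6) = 2 - 2*6 = -10.
chi(E) = 2 * (-10) = -20

-20


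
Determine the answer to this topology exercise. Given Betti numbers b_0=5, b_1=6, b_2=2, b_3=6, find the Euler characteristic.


chi = sum_k (-1)^k b_k.
= (5) + (-6) + (2) + (-6)
= -5

-5


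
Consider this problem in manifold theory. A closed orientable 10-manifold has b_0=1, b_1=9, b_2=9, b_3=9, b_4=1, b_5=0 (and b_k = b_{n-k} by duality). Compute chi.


By Poincare duality b_k = b_{10-k}, so full Betti numbers: b_0=1, b_1=9, b_2=9, b_3=9, b_4=1, b_5=0, b_6=1, b_7=9, b_8=9, b_9=9, b_10=1.
chi = sum (-1)^k b_k = -14

-14


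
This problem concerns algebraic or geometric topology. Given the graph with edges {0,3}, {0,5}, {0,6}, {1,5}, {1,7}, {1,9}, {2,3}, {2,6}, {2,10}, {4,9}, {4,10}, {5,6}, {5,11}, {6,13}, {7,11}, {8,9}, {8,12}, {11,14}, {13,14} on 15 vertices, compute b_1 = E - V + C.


b_1 = E - V + (number of components).
E = 19, V = 15, components = 1.
b_1 = 19 - 15 + 1 = 5

5


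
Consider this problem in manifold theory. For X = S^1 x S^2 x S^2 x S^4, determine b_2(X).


Each S^d has Poincare polynomial 1 + t^d.
The product S^1 x S^2 x S^2 x S^4 has Poincare polynomial prod(1+t^d_i).
Expanding: b_0=1, b_1=1, b_2=2, b_3=2, b_4=2, b_5=2, b_6=2, b_7=2, b_8=1, b_9=1.
b_2 = 2

2


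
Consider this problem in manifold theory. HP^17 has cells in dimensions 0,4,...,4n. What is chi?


HP^17 has one cell in each dimension 0, 4, ..., 4*17 (17+1 cells, all even-dim).
chi = 17 + 1 = 18

18


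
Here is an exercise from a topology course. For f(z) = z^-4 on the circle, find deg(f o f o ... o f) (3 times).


deg(f) = -4. Degree is multiplicative: deg(f^3) = (deg f)^3.
deg(f^3) = (-4)^3 = -64

-64


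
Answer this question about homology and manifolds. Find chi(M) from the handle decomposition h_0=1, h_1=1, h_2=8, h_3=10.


Handles of index k contribute (-1)^k to chi (same as CW cells).
chi = (1) + (-1) + (8) + (-10) = -2

-2


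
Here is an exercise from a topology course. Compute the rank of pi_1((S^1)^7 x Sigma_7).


pi_1(A x B) = pi_1(A) x pi_1(B); rank of abelianization = b_1.
b_1(T^7) = 7, b_1(Sigma_7) = 2*7 = 14.
b_1(product) = 7 + 14 = 21

21


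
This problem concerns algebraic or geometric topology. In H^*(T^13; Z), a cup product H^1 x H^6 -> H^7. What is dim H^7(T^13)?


Cup product: H^p x H^q -> H^{p+q}; here p+q = 1+6 = 7.
rank H^k(T^n) = C(n,k).
C(13,7) = 1716

1716


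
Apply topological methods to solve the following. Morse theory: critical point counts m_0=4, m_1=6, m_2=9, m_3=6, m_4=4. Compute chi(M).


Morse theory: chi(M) = sum_k (-1)^k m_k where m_k = #(index-k critical points).
= (4) + (-6) + (9) + (-6) + (4) = 5

5


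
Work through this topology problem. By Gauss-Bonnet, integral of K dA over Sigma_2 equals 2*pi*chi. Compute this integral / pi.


Gauss-Bonnet: integral K dA = 2*pi*chi(M).
chi(Sigma_2) = 2 - 2*2 = -2.
(integral K dA)/pi = 2*chi = 2*(-2) = -4

-4


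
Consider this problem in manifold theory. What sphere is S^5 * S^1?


Join of spheres: S^m * S^n = S^{m+n+1}.
dim = 5 + 1 + 1 = 7

7


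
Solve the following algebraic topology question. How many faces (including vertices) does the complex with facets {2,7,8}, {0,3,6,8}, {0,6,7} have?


Each maximal simplex on m vertices has 2^m - 1 nonempty faces.
Take the union (dedupe shared faces).
Total distinct faces = 24

24


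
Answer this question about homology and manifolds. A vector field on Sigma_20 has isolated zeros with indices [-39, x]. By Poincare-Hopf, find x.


Poincare-Hopf: sum of indices = chi(M).
chi(Sigma_20) = 2 - 2*20 = -38.
Sum of known indices = -39.
x = chi - (sum known) = -38 - (-39) = 1

1


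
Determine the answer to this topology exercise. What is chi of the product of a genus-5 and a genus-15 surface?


chi(Sigma_5) = 2 - 2*5 = -8
chi(Sigma_15) = 2 - 2*15 = -28
chi(product) = (-8) * (-28) = 224

224


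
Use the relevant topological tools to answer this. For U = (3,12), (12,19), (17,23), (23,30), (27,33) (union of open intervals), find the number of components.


Sort and merge overlapping open intervals.
Merged: (3,12), (12,23), (23,33).
Number of components = 3

3


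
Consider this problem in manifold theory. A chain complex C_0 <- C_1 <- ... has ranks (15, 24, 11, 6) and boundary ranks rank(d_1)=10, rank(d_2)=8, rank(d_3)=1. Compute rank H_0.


rank H_k = rank(ker d_k) - rank(im d_{k+1}).
rank(ker d_0) = rank(C_0) - rank(d_0) = 15 - 0 = 15.
rank(im d_{0+1}) = 10.
rank H_0 = 15 - 10 = 5

5


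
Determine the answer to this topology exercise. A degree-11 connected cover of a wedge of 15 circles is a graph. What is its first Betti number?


Nielsen-Schreier: an index-n subgroup of F_r is free of rank 1 + n(r-1).
Equivalently: chi(cover) = n*chi(base); chi(vee_r S^1) = 1 - 15 = -14.
chi(E) = 11*(-14) = -154; rank = 1 - chi(E) = 1 - (-154) = 155.
rank = 1 + 11*(15-1) = 1 + 154 = 155

155


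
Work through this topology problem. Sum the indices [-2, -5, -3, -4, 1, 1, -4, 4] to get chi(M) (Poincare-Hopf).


Poincare-Hopf: chi(M) = sum of indices of zeros.
chi = (-2) + (-5) + (-3) + (-4) + (1) + (1) + (-4) + (4) = -12

-12


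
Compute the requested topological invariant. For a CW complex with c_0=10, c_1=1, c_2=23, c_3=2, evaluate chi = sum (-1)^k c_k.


chi = sum_k (-1)^k c_k.
= (-1)^0*10 + (-1)^1*1 + (-1)^2*23 + (-1)^3*2
= (10) + (-1) + (23) + (-2)
= 30

30


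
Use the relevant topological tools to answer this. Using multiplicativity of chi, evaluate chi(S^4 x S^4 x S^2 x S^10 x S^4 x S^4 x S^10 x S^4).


chi is multiplicative: chi(X x Y) = chi(X) chi(Y).
Each even-dim sphere has chi = 2. There are 8 factors.
chi = 2^8 = 256

256


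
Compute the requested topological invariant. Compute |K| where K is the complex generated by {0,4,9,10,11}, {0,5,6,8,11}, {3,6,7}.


Each maximal simplex on m vertices has 2^m - 1 nonempty faces.
Take the union (dedupe shared faces).
Total distinct faces = 65

65


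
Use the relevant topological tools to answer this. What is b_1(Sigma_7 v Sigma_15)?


For a wedge: H_1(A v B) = H_1(A) + H_1(B).
b_1(Sigma_7) = 14, b_1(Sigma_15) = 30.
b_1 = 14 + 30 = 44

44


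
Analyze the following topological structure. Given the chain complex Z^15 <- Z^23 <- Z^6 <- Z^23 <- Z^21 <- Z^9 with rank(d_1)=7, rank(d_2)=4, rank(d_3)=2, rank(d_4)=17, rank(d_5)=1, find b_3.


rank H_k = rank(ker d_k) - rank(im d_{k+1}).
rank(ker d_3) = rank(C_3) - rank(d_3) = 23 - 2 = 21.
rank(im d_{3+1}) = 17.
rank H_3 = 21 - 17 = 4

4


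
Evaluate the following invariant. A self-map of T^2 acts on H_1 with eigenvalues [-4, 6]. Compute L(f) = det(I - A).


For a torus self-map: L(f) = det(I - A) where A acts on H_1.
L(f) = (1--4) * (1-6) = 5 * -5 = -25

-25


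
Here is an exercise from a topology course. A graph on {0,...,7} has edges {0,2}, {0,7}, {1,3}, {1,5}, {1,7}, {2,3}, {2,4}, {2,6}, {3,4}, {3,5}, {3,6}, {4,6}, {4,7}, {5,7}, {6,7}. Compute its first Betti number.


b_1 = E - V + (number of components).
E = 15, V = 8, components = 1.
b_1 = 15 - 8 + 1 = 8

8


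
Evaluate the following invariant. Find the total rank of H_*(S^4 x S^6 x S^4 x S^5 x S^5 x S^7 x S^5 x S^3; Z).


Total Betti number is multiplicative under products.
Each S^d (d>=1) has total Betti number 2.
There are 8 sphere factors.
Total = 2^8 = 256

256


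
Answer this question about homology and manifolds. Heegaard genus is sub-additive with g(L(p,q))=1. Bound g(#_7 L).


Heegaard genus satisfies g(A#B) <= g(A) + g(B).
Each lens space has g = 1.
Upper bound: 7 * 1 = 7

7


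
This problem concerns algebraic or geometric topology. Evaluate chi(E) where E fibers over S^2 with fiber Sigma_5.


chi(S^2) = 2 (n even), chi(Sigma_5) = 2 - 2*5 = -8.
chi(E) = 2 * (-8) = -16

-16


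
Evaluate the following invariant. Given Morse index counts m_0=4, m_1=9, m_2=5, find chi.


Morse theory: chi(M) = sum_k (-1)^k m_k where m_k = #(index-k critical points).
= (4) + (-9) + (5) = 0

0


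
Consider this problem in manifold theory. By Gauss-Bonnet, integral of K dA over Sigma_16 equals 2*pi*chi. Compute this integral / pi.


Gauss-Bonnet: integral K dA = 2*pi*chi(M).
chi(Sigma_16) = 2 - 2*16 = -30.
(integral K dA)/pi = 2*chi = 2*(-30) = -60

-60


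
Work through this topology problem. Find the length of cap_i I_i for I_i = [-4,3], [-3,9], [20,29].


Intersection = [max(a_i), min(b_i)] = [20, 3].
Since 20 > 3, the intersection is empty.
Length = 0

0


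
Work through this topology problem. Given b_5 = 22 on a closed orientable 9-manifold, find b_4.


Poincare duality for closed orientable n-manifolds: b_k = b_{n-k}.
Here n = 9, so b_4 = b_5 = 22

22


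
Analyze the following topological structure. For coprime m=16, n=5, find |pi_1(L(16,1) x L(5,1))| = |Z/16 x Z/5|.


pi_1(X x Y) = pi_1(X) x pi_1(Y).
pi_1(L(16,1)) = Z/16, pi_1(L(5,1)) = Z/5.
|Z/16 x Z/5| = 16 * 5 = 80

80


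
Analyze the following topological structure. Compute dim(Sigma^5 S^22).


Each suspension raises dimension by 1: Sigma S^n = S^{n+1}.
Sigma^5 S^22 = S^{22+5} = S^27

27


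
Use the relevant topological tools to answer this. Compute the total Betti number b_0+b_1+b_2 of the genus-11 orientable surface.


For Sigma_11: b_0 = 1, b_1 = 2g = 22, b_2 = 1.
Total = 1 + 22 + 1 = 24

24


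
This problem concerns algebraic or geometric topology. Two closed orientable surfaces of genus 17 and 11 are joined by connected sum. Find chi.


chi(Sigma_17) = 2 - 2*17 = -32
chi(Sigma_11) = 2 - 2*11 = -20
For surfaces: chi(A#B) = chi(A) + chi(B) - 2.
chi = -32 + -20 - 2 = -54

-54


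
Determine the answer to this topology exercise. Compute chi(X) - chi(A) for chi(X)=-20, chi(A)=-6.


Relative Euler characteristic: chi(X, A) = chi(X) - chi(A).
= -20 - (-6) = -14

-14


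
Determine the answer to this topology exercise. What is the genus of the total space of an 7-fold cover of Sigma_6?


For an n-sheeted cover: chi(E) = n * chi(B).
chi(Sigma_6) = 2 - 2*6 = -10.
chi(E) = 7 * (-10) = -70.
genus(E) = (2 - chi(E))/2 = (2 - (-70))/2 = 72/2 = 36

36


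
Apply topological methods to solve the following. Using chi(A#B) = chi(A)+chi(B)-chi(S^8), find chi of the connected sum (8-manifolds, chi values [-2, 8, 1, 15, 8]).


For n-manifolds: chi(A#B) = chi(A) + chi(B) - chi(S^8).
chi(S^8) = 1 + (-1)^8 = 2.
chi(#) = (sum chi_i) - (5-1)*chi(S^8) = 30 - 4*2 = 22

22


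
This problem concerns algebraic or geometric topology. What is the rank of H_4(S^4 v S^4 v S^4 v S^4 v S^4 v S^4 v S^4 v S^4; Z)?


For a wedge of spheres, H_k (k>0) is free on one generator per sphere of dimension k.
Spheres of dimension 4: count = 8.
b_4 = 8

8


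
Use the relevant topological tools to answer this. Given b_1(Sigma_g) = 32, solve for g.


For a closed orientable surface: b_1 = 2g.
32 = 2g
g = 32 / 2 = 16

16


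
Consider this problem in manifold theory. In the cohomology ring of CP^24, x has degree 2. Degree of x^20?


|x| = 2 in H^*(CP^n).
|x^20| = 20 * |x| = 20 * 2 = 40

40


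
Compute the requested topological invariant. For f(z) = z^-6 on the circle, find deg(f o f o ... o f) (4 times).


deg(f) = -6. Degree is multiplicative: deg(f^4) = (deg f)^4.
deg(f^4) = (-6)^4 = 1296

1296


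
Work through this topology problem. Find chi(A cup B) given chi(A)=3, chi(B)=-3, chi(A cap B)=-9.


chi(A cup B) = chi(A) + chi(B) - chi(A cap B)
= 3 + (-3) - (-9)
= 9

9


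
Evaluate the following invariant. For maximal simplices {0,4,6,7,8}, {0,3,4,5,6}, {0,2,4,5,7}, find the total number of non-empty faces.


Each maximal simplex on m vertices has 2^m - 1 nonempty faces.
Take the union (dedupe shared faces).
Total distinct faces = 75

75


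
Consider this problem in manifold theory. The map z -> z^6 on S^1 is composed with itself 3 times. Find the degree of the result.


deg(f) = 6. Degree is multiplicative: deg(f^3) = (deg f)^3.
deg(f^3) = (6)^3 = 216

216


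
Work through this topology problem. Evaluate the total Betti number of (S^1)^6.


b_k(T^6) = C(6,k), so the sum over k is sum_k C(6,k) = 2^6.
Total = 2^6 = 64

64


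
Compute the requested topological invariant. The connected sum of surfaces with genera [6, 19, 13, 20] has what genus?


Genus is additive under connected sum of orientable surfaces.
g = 6 + 19 + 13 + 20 = 58

58


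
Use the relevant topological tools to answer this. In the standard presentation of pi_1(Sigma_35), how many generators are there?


Standard presentation: pi_1(Sigma_g) = <a_1,b_1,...,a_g,b_g | [a_1,b_1]...[a_g,b_g] = 1>.
Number of generators = 2g = 2*35 = 70

70


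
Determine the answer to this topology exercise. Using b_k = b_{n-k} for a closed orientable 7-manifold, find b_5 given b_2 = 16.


Poincare duality for closed orientable n-manifolds: b_k = b_{n-k}.
Here n = 7, so b_5 = b_2 = 16

16


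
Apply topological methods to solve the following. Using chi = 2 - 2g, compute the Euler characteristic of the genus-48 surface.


For a closed orientable surface of genus g: chi = 2 - 2g.
Here g = 48.
chi = 2 - 2*48 = 2 - 96 = -94

-94


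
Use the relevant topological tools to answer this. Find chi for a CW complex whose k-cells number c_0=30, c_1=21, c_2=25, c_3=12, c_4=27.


chi = sum_k (-1)^k c_k.
= (-1)^0*30 + (-1)^1*21 + (-1)^2*25 + (-1)^3*12 + (-1)^4*27
= (30) + (-21) + (25) + (-12) + (27)
= 49

49


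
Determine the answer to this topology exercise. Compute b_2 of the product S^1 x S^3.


Each S^d has Poincare polynomial 1 + t^d.
The product S^1 x S^3 has Poincare polynomial prod(1+t^d_i).
Expanding: b_0=1, b_1=1, b_3=1, b_4=1.
b_2 = 0

0


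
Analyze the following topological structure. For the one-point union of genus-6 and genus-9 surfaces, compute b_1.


For a wedge: H_1(A v B) = H_1(A) + H_1(B).
b_1(Sigma_6) = 12, b_1(Sigma_9) = 18.
b_1 = 12 + 18 = 30

30


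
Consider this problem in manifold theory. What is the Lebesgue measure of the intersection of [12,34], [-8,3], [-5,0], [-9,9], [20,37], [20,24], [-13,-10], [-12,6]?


Intersection = [max(a_i), min(b_i)] = [20, -10].
Since 20 > -10, the intersection is empty.
Length = 0

0


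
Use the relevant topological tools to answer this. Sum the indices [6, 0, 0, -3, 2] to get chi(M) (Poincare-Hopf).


Poincare-Hopf: chi(M) = sum of indices of zeros.
chi = (6) + (0) + (0) + (-3) + (2) = 5

5


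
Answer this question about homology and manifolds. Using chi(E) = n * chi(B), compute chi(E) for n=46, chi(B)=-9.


For a finite covering: chi(E) = (number of sheets) * chi(B).
chi(E) = 46 * (-9) = -414

-414


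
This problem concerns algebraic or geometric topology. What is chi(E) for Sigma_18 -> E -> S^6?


chi(S^6) = 2 (n even), chi(Sigma_18) = 2 - 2*18 = -34.
chi(E) = 2 * (-34) = -68

-68


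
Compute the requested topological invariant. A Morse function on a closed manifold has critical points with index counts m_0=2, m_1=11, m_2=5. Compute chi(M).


Morse theory: chi(M) = sum_k (-1)^k m_k where m_k = #(index-k critical points).
= (2) + (-11) + (5) = -4

-4


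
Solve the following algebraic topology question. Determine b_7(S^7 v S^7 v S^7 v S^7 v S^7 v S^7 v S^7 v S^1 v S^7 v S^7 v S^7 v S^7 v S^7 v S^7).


For a wedge of spheres, H_k (k>0) is free on one generator per sphere of dimension k.
Spheres of dimension 7: count = 13.
b_7 = 13

13


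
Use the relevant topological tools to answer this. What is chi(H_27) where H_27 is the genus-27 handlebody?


A genus-g handlebody deformation retracts to a wedge of g circles.
chi(vee_g S^1) = 1 - g.
chi(H_27) = 1 - 27 = -26

-26


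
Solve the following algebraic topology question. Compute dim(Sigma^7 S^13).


Each suspension raises dimension by 1: Sigma S^n = S^{n+1}.
Sigma^7 S^13 = S^{13+7} = S^20

20


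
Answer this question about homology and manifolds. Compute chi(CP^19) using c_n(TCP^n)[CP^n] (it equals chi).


For any closed oriented manifold, <e(TM),[M]> = chi(M).
chi(CP^19) = 19+1 = 20

20


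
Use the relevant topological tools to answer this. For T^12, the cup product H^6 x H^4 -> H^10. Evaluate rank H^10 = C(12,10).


Cup product: H^p x H^q -> H^{p+q}; here p+q = 6+4 = 10.
rank H^k(T^n) = C(n,k).
C(12,10) = 66

66


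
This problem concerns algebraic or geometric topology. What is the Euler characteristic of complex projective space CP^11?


CP^11 has one cell in each even dimension 0, 2, ..., 2*11 (11+1 cells total).
All cells are even-dimensional, so chi = number of cells.
chi = 11 + 1 = 12

12


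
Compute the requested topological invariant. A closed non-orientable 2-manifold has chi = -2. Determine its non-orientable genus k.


chi = 2 - k for closed non-orientable surfaces with k crosscaps.
-2 = 2 - k
k = 2 - (-2) = 4

4


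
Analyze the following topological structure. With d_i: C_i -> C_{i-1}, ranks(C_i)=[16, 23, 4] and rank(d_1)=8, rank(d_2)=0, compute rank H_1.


rank H_k = rank(ker d_k) - rank(im d_{k+1}).
rank(ker d_1) = rank(C_1) - rank(d_1) = 23 - 8 = 15.
rank(im d_{1+1}) = 0.
rank H_1 = 15 - 0 = 15

15


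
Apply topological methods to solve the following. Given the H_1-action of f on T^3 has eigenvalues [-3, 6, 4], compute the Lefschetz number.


For a torus self-map: L(f) = det(I - A) where A acts on H_1.
L(f) = (1--3) * (1-6) * (1-4) = 4 * -5 * -3 = 60

60


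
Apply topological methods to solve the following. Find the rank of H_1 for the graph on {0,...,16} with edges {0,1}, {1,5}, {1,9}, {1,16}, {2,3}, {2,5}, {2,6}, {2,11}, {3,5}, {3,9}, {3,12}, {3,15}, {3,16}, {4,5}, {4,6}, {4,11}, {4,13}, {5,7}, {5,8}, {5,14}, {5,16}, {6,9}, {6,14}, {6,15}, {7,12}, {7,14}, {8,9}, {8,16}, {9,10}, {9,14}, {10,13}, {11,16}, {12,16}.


b_1 = E - V + (number of components).
E = 33, V = 17, components = 1.
b_1 = 33 - 17 + 1 = 17

17


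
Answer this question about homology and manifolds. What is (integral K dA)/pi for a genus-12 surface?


Gauss-Bonnet: integral K dA = 2*pi*chi(M).
chi(Sigma_12) = 2 - 2*12 = -22.
(integral K dA)/pi = 2*chi = 2*(-22) = -44

-44


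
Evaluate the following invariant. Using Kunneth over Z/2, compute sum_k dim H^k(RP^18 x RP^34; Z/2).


dim H^*(RP^n; Z/2) = n+1 (one Z/2 in each degree 0..n).
Total Betti number is multiplicative.
Total = (18+1) * (34+1) = 19 * 35 = 665

665


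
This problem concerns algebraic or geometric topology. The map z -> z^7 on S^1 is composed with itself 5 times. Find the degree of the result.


deg(f) = 7. Degree is multiplicative: deg(f^5) = (deg f)^5.
deg(f^5) = (7)^5 = 16807

16807


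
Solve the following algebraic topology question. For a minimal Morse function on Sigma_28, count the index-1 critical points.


A perfect Morse function has m_k = b_k.
For Sigma_28: b_0=1, b_1=2g=56, b_2=1.
Saddles m_1 = 2g = 56

56


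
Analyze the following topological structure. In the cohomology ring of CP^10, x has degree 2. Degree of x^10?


|x| = 2 in H^*(CP^n).
|x^10| = 10 * |x| = 10 * 2 = 20

20


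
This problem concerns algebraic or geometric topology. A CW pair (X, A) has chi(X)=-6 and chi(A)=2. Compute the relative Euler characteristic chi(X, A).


Relative Euler characteristic: chi(X, A) = chi(X) - chi(A).
= -6 - (2) = -8

-8


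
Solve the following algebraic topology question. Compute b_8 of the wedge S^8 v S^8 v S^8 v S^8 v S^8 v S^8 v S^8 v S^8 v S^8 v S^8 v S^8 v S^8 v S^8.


For a wedge of spheres, H_k (k>0) is free on one generator per sphere of dimension k.
Spheres of dimension 8: count = 13.
b_8 = 13

13


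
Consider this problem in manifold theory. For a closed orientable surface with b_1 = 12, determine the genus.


For a closed orientable surface: b_1 = 2g.
12 = 2g
g = 12 / 2 = 6

6


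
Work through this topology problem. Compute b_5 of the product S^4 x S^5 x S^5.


Each S^d has Poincare polynomial 1 + t^d.
The product S^4 x S^5 x S^5 has Poincare polynomial prod(1+t^d_i).
Expanding: b_0=1, b_4=1, b_5=2, b_9=2, b_10=1, b_14=1.
b_5 = 2

2


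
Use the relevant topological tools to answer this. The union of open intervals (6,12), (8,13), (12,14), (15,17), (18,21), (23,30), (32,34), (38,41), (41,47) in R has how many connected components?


Sort and merge overlapping open intervals.
Merged: (6,14), (15,17), (18,21), (23,30), (32,34), (38,41), (41,47).
Number of components = 7

7


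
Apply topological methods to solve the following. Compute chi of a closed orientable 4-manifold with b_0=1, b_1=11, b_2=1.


By Poincare duality b_k = b_{4-k}, so full Betti numbers: b_0=1, b_1=11, b_2=1, b_3=11, b_4=1.
chi = sum (-1)^k b_k = -19

-19


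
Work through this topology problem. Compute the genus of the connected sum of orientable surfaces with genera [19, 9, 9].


Genus is additive under connected sum of orientable surfaces.
g = 19 + 9 + 9 = 37

37


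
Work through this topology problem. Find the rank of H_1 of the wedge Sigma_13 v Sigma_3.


For a wedge: H_1(A v B) = H_1(A) + H_1(B).
b_1(Sigma_13) = 26, b_1(Sigma_3) = 6.
b_1 = 26 + 6 = 32

32


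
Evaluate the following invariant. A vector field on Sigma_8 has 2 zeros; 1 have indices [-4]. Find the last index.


Poincare-Hopf: sum of indices = chi(M).
chi(Sigma_8) = 2 - 2*8 = -14.
Sum of known indices = -4.
x = chi - (sum known) = -14 - (-4) = -10

-10


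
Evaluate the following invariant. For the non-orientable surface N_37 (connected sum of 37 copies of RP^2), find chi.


For a non-orientable closed surface with k crosscaps: chi = 2 - k.
Here k = 37.
chi = 2 - 37 = -35

-35


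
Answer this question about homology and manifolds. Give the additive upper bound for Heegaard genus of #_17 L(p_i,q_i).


Heegaard genus satisfies g(A#B) <= g(A) + g(B).
Each lens space has g = 1.
Upper bound: 17 * 1 = 17

17


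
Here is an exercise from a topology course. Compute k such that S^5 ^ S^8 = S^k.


S^m ^ S^n = S^{m+n}.
k = 5 + 8 = 13

13


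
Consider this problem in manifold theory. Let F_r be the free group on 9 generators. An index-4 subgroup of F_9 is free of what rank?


Nielsen-Schreier: an index-n subgroup of F_r is free of rank 1 + n(r-1).
Equivalently: chi(cover) = n*chi(base); chi(vee_r S^1) = 1 - 9 = -8.
chi(E) = 4*(-8) = -32; rank = 1 - chi(E) = 1 - (-32) = 33.
rank = 1 + 4*(9-1) = 1 + 32 = 33

33


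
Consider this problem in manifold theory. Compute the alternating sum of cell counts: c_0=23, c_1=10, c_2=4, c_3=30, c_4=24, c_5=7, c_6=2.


chi = sum_k (-1)^k c_k.
= (-1)^0*23 + (-1)^1*10 + (-1)^2*4 + (-1)^3*30 + (-1)^4*24 + (-1)^5*7 + (-1)^6*2
= (23) + (-10) + (4) + (-30) + (24) + (-7) + (2)
= 6

6


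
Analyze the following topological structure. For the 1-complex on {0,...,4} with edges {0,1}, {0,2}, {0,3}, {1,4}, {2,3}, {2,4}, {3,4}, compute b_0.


Run DFS/union-find over 5 vertices.
V = 5, E = 7.
Number of components = 1

1


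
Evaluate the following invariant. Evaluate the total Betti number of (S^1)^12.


b_k(T^12) = C(12,k), so the sum over k is sum_k C(12,k) = 2^12.
Total = 2^12 = 4096

4096


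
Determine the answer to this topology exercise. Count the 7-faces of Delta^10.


Delta^10 has 10+1 vertices. A 7-face is a choice of 7+1 vertices.
f_7 = C(10+1, 7+1) = C(11,8) = 165

165


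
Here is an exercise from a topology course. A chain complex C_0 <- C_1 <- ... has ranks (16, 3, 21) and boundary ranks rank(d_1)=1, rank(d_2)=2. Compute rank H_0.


rank H_k = rank(ker d_k) - rank(im d_{k+1}).
rank(ker d_0) = rank(C_0) - rank(d_0) = 16 - 0 = 16.
rank(im d_{0+1}) = 1.
rank H_0 = 16 - 1 = 15

15


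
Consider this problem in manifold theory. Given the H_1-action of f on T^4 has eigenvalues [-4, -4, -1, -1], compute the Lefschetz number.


For a torus self-map: L(f) = det(I - A) where A acts on H_1.
L(f) = (1--4) * (1--4) * (1--1) * (1--1) = 5 * 5 * 2 * 2 = 100

100


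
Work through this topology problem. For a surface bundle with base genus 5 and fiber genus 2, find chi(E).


For a fiber bundle F -> E -> B (with CW structure): chi(E) = chi(B) * chi(F).
chi(Sigma_5) = -8, chi(Sigma_2) = -2.
chi(E) = (-8) * (-2) = 16

16


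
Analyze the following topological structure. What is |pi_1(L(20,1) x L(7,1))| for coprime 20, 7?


pi_1(X x Y) = pi_1(X) x pi_1(Y).
pi_1(L(20,1)) = Z/20, pi_1(L(7,1)) = Z/7.
|Z/20 x Z/7| = 20 * 7 = 140

140


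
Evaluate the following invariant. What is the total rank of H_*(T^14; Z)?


b_k(T^14) = C(14,k), so the sum over k is sum_k C(14,k) = 2^14.
Total = 2^14 = 16384

16384


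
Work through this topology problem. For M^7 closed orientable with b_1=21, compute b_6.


Poincare duality for closed orientable n-manifolds: b_k = b_{n-k}.
Here n = 7, so b_6 = b_1 = 21

21


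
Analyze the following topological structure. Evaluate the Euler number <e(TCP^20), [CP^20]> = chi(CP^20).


For any closed oriented manifold, <e(TM),[M]> = chi(M).
chi(CP^20) = 20+1 = 21

21


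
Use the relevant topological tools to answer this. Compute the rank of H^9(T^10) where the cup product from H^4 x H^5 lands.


Cup product: H^p x H^q -> H^{p+q}; here p+q = 4+5 = 9.
rank H^k(T^n) = C(n,k).
C(10,9) = 10

10


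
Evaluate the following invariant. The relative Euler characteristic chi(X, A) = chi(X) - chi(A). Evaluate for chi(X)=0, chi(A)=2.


Relative Euler characteristic: chi(X, A) = chi(X) - chi(A).
= 0 - (2) = -2

-2


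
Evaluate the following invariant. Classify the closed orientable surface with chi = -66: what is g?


chi = 2 - 2g for closed orientable surfaces.
-66 = 2 - 2g
2g = 2 - (-66) = 68
g = 34

34


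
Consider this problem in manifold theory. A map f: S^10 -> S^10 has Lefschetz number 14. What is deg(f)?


L(f) = 1 + (-1)^10 deg(f) on S^10.
14 = 1 + (-1)^10 * deg(f)
(-1)^10 * deg(f) = 13
deg(f) = 13

13


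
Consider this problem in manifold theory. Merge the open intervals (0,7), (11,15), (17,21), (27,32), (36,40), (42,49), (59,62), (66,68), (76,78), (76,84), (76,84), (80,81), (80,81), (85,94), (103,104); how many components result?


Sort and merge overlapping open intervals.
Merged: (0,7), (11,15), (17,21), (27,32), (36,40), (42,49), (59,62), (66,68), (76,84), (85,94), (103,104).
Number of components = 11

11


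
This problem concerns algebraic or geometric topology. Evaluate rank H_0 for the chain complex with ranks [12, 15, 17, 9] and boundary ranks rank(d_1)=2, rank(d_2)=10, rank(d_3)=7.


rank H_k = rank(ker d_k) - rank(im d_{k+1}).
rank(ker d_0) = rank(C_0) - rank(d_0) = 12 - 0 = 12.
rank(im d_{0+1}) = 2.
rank H_0 = 12 - 2 = 10

10


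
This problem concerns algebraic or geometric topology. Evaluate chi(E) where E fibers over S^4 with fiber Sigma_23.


chi(S^4) = 2 (n even), chi(Sigma_23) = 2 - 2*23 = -44.
chi(E) = 2 * (-44) = -88

-88


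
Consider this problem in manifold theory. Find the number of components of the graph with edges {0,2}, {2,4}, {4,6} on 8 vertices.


Run DFS/union-find over 8 vertices.
V = 8, E = 3.
Number of components = 5

5


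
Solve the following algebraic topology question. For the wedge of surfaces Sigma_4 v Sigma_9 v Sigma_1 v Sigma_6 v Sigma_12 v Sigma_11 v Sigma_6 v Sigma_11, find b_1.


For a wedge X v Y: reduced H_k(X v Y) = H_k(X) + H_k(Y).
Each Sigma_g contributes b_1 = 2g.
b_1 = 8 + 18 + 2 + 12 + 24 + 22 + 12 + 22 = 120

120


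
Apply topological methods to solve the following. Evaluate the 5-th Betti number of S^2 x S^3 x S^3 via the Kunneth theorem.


Each S^d has Poincare polynomial 1 + t^d.
The product S^2 x S^3 x S^3 has Poincare polynomial prod(1+t^d_i).
Expanding: b_0=1, b_2=1, b_3=2, b_5=2, b_6=1, b_8=1.
b_5 = 2

2


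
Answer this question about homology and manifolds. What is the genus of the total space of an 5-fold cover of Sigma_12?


For an n-sheeted cover: chi(E) = n * chi(B).
chi(Sigma_12) = 2 - 2*12 = -22.
chi(E) = 5 * (-22) = -110.
genus(E) = (2 - chi(E))/2 = (2 - (-110))/2 = 112/2 = 56

56


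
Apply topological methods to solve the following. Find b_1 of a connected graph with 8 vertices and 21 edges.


For a connected graph: rank(pi_1) = b_1 = E - V + 1 = 1 - chi.
chi = V - E = 8 - 21 = -13.
rank = 1 - (-13) = 21 - 8 + 1 = 14

14


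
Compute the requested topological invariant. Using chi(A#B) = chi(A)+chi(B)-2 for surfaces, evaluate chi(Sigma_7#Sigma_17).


chi(Sigma_7) = 2 - 2*7 = -12
chi(Sigma_17) = 2 - 2*17 = -32
For surfaces: chi(A#B) = chi(A) + chi(B) - 2.
chi = -12 + -32 - 2 = -46

-46


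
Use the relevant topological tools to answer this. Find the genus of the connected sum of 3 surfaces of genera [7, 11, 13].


Genus is additive under connected sum of orientable surfaces.
g = 7 + 11 + 13 = 31

31


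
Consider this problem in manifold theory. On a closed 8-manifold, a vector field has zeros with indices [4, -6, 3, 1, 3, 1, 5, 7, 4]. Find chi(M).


Poincare-Hopf: chi(M) = sum of indices of zeros.
chi = (4) + (-6) + (3) + (1) + (3) + (1) + (5) + (7) + (4) = 22

22


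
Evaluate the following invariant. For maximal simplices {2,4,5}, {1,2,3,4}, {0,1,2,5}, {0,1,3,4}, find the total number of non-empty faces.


Each maximal simplex on m vertices has 2^m - 1 nonempty faces.
Take the union (dedupe shared faces).
Total distinct faces = 35

35


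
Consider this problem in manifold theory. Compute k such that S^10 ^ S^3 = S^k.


S^m ^ S^n = S^{m+n}.
k = 10 + 3 = 13

13


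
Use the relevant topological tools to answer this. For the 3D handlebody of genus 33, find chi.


A genus-g handlebody deformation retracts to a wedge of g circles.
chi(vee_g S^1) = 1 - g.
chi(H_33) = 1 - 33 = -32

-32


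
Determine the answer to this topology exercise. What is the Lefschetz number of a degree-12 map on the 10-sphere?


On S^10: L(f) = tr(f_0*) + (-1)^10 tr(f_10*) = 1 + (-1)^10 * deg(f).
L(f) = 1 + (-1)^10 * 12 = 1 + 12 = 13

13


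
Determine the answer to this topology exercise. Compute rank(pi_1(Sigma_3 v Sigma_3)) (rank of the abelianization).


For a wedge: H_1(A v B) = H_1(A) + H_1(B).
b_1(Sigma_3) = 6, b_1(Sigma_3) = 6.
b_1 = 6 + 6 = 12

12


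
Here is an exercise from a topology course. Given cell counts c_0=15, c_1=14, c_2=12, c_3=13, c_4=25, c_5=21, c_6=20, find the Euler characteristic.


chi = sum_k (-1)^k c_k.
= (-1)^0*15 + (-1)^1*14 + (-1)^2*12 + (-1)^3*13 + (-1)^4*25 + (-1)^5*21 + (-1)^6*20
= (15) + (-14) + (12) + (-13) + (25) + (-21) + (20)
= 24

24


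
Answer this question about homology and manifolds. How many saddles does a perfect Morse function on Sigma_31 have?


A perfect Morse function has m_k = b_k.
For Sigma_31: b_0=1, b_1=2g=62, b_2=1.
Saddles m_1 = 2g = 62

62


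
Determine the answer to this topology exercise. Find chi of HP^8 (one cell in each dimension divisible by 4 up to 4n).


HP^8 has one cell in each dimension 0, 4, ..., 4*8 (8+1 cells, all even-dim).
chi = 8 + 1 = 9

9
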